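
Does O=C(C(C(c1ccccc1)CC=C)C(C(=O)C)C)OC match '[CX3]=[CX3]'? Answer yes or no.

Yes

The pattern [CX3]=[CX3] describes a non-aromatic C=C double bond between two sp2 carbons — an alkene.
The molecule carries a vinyl group (-CH=CH2), whose atoms satisfy every constraint of the query, so the pattern matches.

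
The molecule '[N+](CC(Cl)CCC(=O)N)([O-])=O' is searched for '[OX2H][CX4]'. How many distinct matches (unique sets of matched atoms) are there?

0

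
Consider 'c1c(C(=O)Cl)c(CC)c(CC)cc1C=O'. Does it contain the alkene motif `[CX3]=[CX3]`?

The pattern [CX3]=[CX3] describes a non-aromatic C=C double bond between two sp2 carbons — an alkene.
The closest candidate here is an ethyl group (-CH2CH3), but its C-C bond is a single bond between CX4 carbons, not CX3=CX3. No other fragment satisfies the full query, so there is no match.

No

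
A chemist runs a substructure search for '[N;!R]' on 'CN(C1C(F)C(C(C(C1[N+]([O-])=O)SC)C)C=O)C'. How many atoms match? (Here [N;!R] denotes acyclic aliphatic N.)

2

The query [N;!R] means: aliphatic nitrogen not in a ring.
Check the 18 heavy atoms by environment: 6× C (in 6-ring) → no; 5× C (acyclic) → no; 1× N (acyclic) → match; 1× N (charge +1, acyclic) → match; 1× O (charge -1, acyclic) → no; 2× O (acyclic) → no; 1× S (acyclic) → no; 1× F (acyclic) → no.
Summing the matching environments: 1 + 1 = 2 matching atoms.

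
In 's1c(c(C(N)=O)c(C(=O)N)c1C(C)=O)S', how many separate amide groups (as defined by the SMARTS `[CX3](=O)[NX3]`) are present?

[CX3](=O)[NX3] is the SMARTS for an amide: a carbonyl carbon bonded to a trivalent nitrogen.
The molecule carries 2 separate instances of a primary amide (-C(=O)NH2) meeting every constraint; each maps to a distinct set of atoms, giving 2 matches.

2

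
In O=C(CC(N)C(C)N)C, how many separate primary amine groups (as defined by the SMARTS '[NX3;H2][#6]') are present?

2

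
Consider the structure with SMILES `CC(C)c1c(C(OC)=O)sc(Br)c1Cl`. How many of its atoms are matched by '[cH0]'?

4

The query [cH0] means: aromatic carbon with no attached hydrogen (substituted or ring-fusion).
Check the 14 heavy atoms by environment: 1× s (aromatic, H0) → no; 4× c (aromatic, H0) → match; 1× C (H1) → no; 3× C (H3) → no; 1× C (H0) → no; 2× O (H0) → no; 1× Br (H0) → no; 1× Cl (H0) → no.
That gives 4 matching atoms.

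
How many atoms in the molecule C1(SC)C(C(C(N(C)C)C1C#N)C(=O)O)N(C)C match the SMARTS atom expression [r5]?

5

Check the 18 heavy atoms by environment: 5× C (in 5-ring) → match; 3× N (acyclic) → no; 7× C (acyclic) → no; 1× S (acyclic) → no; 2× O (acyclic) → no.
That gives 5 matching atoms.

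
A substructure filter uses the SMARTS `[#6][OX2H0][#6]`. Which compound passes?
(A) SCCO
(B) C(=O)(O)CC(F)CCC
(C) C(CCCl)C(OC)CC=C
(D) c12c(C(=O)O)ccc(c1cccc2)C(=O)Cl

C

[#6][OX2H0][#6] describes an aliphatic oxygen bridging two carbons with no H on the oxygen (an ether).
(A) has a hydroxyl group (-OH) but the oxygen has H1, not H0 bridging two carbons.
(B) has a carboxylic acid group (-C(=O)OH) but the -OH oxygen has H1; the =O is OX1, not OX2.
(C) contains a methoxy ether (-OCH3), which satisfies every atom and bond constraint.
(D) has a carboxylic acid group (-C(=O)OH) but the -OH oxygen has H1; the =O is OX1, not OX2.
So the answer is (C).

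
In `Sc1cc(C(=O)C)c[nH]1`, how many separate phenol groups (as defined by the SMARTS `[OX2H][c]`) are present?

[OX2H][c] is the SMARTS for a phenol: a hydroxyl oxygen attached to an aromatic carbon.
No fragment in the molecule satisfies every constraint, giving 0 matches.

0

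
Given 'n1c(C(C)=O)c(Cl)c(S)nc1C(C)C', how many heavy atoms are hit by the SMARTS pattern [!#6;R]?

2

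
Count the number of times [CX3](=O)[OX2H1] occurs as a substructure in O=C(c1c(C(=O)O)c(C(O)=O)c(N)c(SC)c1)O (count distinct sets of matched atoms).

3

[CX3](=O)[OX2H1] is the SMARTS for a carboxylic acid: an sp2 carbon double-bonded to O and single-bonded to an -OH oxygen.
The molecule carries 3 separate instances of a carboxylic acid group (-C(=O)OH) meeting every constraint; each maps to a distinct set of atoms, giving 3 matches.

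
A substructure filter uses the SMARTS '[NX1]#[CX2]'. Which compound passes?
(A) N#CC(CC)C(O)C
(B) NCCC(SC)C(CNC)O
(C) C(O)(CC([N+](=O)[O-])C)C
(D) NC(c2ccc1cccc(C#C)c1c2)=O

A

[NX1]#[CX2] describes a nitrogen triple-bonded to a two-connected carbon (a nitrile).
(A) contains a nitrile (-C#N), which satisfies every atom and bond constraint.
(B) has a primary amino group (-NH2) but the nitrogen is NX3 (three connections), not NX1 triple-bonded.
(C) has a nitro group (-[N+](=O)[O-]) but there is no C#N triple bond.
(D) has a primary amide (-C(=O)NH2) but the nitrogen is NX3, not NX1.
So the answer is (A).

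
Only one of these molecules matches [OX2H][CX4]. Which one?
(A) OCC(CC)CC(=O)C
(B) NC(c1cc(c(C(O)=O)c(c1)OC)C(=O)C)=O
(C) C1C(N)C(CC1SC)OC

A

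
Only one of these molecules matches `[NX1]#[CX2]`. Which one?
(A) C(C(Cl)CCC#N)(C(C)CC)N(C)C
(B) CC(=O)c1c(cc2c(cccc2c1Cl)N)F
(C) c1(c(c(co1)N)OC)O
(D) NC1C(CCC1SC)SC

A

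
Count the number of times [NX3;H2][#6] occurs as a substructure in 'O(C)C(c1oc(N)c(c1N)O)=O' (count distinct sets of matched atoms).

[NX3;H2][#6] is the SMARTS for a primary amine: a trivalent nitrogen with two H attached to carbon.
The molecule carries 2 separate instances of a primary amino group (-NH2) meeting every constraint; each maps to a distinct set of atoms, giving 2 matches.

2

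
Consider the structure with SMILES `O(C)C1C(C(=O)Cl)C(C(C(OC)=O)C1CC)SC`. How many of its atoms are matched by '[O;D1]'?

Check the 18 heavy atoms by environment: 7× C (D3) → no; 2× O (D2) → no; 4× C (D1) → no; 2× O (D1) → match; 1× Cl (D1) → no; 1× S (D2) → no; 1× C (D2) → no.
That gives 2 matching atoms.

2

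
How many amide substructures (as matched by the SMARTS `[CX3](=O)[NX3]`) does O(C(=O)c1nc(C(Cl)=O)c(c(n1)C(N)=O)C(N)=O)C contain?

[CX3](=O)[NX3] is the SMARTS for an amide: a carbonyl carbon bonded to a trivalent nitrogen.
The molecule carries 2 separate instances of a primary amide (-C(=O)NH2) meeting every constraint; each maps to a distinct set of atoms, giving 2 matches.

2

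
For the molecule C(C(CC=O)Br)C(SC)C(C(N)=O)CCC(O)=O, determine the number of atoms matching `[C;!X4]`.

3

The query [C;!X4] means: aliphatic carbon that does not have four total connections.
Check the 18 heavy atoms by environment: 8× C (X4) → no; 3× C (X3) → match; 3× O (X1) → no; 1× N (X3) → no; 1× O (X2) → no; 1× S (X2) → no; 1× Br (X1) → no.
That gives 3 matching atoms.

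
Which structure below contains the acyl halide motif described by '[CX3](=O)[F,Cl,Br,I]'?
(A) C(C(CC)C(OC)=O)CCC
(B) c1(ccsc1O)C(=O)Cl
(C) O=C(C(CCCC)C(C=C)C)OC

B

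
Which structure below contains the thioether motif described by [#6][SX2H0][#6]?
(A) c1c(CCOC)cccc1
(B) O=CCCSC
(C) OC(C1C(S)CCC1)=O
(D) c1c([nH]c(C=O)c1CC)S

[#6][SX2H0][#6] describes an aliphatic sulfur bridging two carbons with no H on the sulfur (a thioether).
(A) has a methoxy ether (-OCH3) but the bridging atom is O, not S.
(B) contains a methylthio ether (-SCH3), which satisfies every atom and bond constraint.
(C) has a thiol (-SH) but the sulfur has H1, not H0 bridging two carbons.
(D) has a thiol (-SH) but the sulfur has H1, not H0 bridging two carbons.
So the answer is (B).

B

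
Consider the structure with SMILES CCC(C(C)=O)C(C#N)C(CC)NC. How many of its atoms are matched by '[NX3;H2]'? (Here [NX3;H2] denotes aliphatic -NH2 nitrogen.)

The query [NX3;H2] means: aliphatic N with 3 total connections, two of them H — an -NH2 nitrogen (amine or amide).
Check the 14 heavy atoms by environment: 4× C (H3, X4) → no; 2× C (H2, X4) → no; 3× C (H1, X4) → no; 1× C (H0, X3) → no; 1× O (H0, X1) → no; 1× N (H1, X3) → no; 1× C (H0, X2) → no; 1× N (H0, X1) → no.
No environment satisfies the query, so 0 matching atoms.

0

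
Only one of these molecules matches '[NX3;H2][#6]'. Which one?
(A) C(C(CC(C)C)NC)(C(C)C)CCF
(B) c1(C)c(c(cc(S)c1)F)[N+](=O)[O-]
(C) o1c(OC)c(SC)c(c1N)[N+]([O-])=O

[NX3;H2][#6] describes a trivalent nitrogen with two H attached to carbon (a primary amine).
(A) has an N-methylamino group (-NHCH3) but the nitrogen bears two carbons and only one H (H1), not H2.
(B) has a nitro group (-[N+](=O)[O-]) but the nitrogen is [N+] with no H, not NX3H2.
(C) contains a primary amino group (-NH2), which satisfies every atom and bond constraint.
So the answer is (C).

C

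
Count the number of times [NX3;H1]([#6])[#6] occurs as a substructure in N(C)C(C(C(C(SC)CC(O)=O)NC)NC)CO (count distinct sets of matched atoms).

3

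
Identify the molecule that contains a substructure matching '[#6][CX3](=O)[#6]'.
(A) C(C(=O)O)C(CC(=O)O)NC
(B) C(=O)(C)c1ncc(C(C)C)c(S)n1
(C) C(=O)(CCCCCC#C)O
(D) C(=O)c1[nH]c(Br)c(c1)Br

[#6][CX3](=O)[#6] describes a carbonyl carbon (no H) flanked by two carbons (a ketone).
(A) has a carboxylic acid group (-C(=O)OH) but one neighbour of the carbonyl carbon is O, not C.
(B) contains an acetyl/ketone group (-C(=O)CH3), which satisfies every atom and bond constraint.
(C) has a carboxylic acid group (-C(=O)OH) but one neighbour of the carbonyl carbon is O, not C.
(D) has an aldehyde (-CHO) but the carbonyl carbon has H1, so it is not flanked by two carbons.
So the answer is (B).

B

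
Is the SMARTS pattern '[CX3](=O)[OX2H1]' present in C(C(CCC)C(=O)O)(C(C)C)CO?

Yes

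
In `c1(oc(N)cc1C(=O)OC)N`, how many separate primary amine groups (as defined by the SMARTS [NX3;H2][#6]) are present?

[NX3;H2][#6] is the SMARTS for a primary amine: a trivalent nitrogen with two H attached to carbon.
The molecule carries 2 separate instances of a primary amino group (-NH2) meeting every constraint; each maps to a distinct set of atoms, giving 2 matches.

2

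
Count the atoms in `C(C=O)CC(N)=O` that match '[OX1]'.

2

Check the 7 heavy atoms by environment: 2× C (X4) → no; 2× C (X3) → no; 2× O (X1) → match; 1× N (X3) → no.
That gives 2 matching atoms.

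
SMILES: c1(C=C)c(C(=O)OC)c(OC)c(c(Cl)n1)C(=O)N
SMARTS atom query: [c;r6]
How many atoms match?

5

The query [c;r6] means: aromatic carbon that belongs to a six-membered ring.
Check the 18 heavy atoms by environment: 1× n (aromatic, in 6-ring) → no; 5× c (aromatic, in 6-ring) → match; 6× C (acyclic) → no; 4× O (acyclic) → no; 1× Cl (acyclic) → no; 1× N (acyclic) → no.
That gives 5 matching atoms.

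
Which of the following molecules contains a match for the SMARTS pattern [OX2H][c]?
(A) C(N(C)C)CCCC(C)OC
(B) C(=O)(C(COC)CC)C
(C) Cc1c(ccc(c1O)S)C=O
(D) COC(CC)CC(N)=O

C

[OX2H][c] describes a hydroxyl oxygen attached to an aromatic carbon (a phenol).
(A) has a methoxy ether (-OCH3) but the oxygen has H0, not H1.
(B) has a methoxy ether (-OCH3) but the oxygen has H0, not H1.
(C) contains a hydroxyl group (-OH), which satisfies every atom and bond constraint.
(D) has a methoxy ether (-OCH3) but the oxygen has H0, not H1.
So the answer is (C).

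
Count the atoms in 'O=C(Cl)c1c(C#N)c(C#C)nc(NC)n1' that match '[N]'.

2

The query [N] means: uppercase N matches aliphatic (non-aromatic) nitrogen only.
Check the 15 heavy atoms by environment: 2× n (aromatic) → no; 4× c (aromatic) → no; 2× N → match; 5× C → no; 1× O → no; 1× Cl → no.
That gives 2 matching atoms.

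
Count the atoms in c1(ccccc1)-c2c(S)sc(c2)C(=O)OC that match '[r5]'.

The query [r5] means: r5 matches atoms in a five-membered ring.
Check the 16 heavy atoms by environment: 1× s (aromatic, in 5-ring) → match; 4× c (aromatic, in 5-ring) → match; 1× S (acyclic) → no; 2× C (acyclic) → no; 2× O (acyclic) → no; 6× c (aromatic, in 6-ring) → no.
Summing the matching environments: 1 + 4 = 5 matching atoms.

5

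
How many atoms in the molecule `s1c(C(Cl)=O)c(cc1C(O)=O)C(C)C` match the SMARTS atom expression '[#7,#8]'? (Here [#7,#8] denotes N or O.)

3

The query [#7,#8] means: nitrogen or oxygen (comma = OR).
Check the 14 heavy atoms by environment: 1× s (aromatic) → no; 4× c (aromatic) → no; 5× C → no; 3× O → match; 1× Cl → no.
That gives 3 matching atoms.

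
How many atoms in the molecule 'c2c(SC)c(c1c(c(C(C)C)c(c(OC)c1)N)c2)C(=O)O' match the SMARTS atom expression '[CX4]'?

Check the 21 heavy atoms by environment: 10× c (aromatic, X3) → no; 1× S (X2) → no; 5× C (X4) → match; 1× N (X3) → no; 1× C (X3) → no; 1× O (X1) → no; 2× O (X2) → no.
That gives 5 matching atoms.

5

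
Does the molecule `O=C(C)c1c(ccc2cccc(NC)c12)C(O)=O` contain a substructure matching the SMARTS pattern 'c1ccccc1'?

Yes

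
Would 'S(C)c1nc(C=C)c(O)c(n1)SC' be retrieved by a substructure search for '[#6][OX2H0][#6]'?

The pattern [#6][OX2H0][#6] describes an aliphatic oxygen bridging two carbons with no H on the oxygen — an ether.
The closest candidate here is a hydroxyl group (-OH), but the oxygen has H1, not H0 bridging two carbons. No other fragment satisfies the full query, so there is no match.

No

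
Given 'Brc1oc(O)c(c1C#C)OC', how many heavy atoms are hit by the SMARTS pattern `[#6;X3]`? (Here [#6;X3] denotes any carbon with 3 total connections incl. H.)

4

Check the 11 heavy atoms by environment: 1× o (aromatic, X2) → no; 4× c (aromatic, X3) → match; 1× Br (X1) → no; 2× C (X2) → no; 2× O (X2) → no; 1× C (X4) → no.
That gives 4 matching atoms.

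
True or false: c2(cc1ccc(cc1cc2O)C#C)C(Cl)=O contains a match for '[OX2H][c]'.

True

The pattern [OX2H][c] describes a hydroxyl oxygen attached to an aromatic carbon — a phenol.
The molecule carries a hydroxyl group (-OH), whose atoms satisfy every constraint of the query, so the pattern matches.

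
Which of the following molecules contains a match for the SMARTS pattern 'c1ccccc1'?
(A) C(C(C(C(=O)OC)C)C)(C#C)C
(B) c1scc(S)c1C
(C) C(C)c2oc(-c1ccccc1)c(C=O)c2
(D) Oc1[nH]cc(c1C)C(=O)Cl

C

c1ccccc1 describes six aromatic carbons in a ring (a benzene ring).
(A) has a methyl group (-CH3) but no six-membered all-carbon aromatic ring is present.
(B) has a methyl group (-CH3) but no six-membered all-carbon aromatic ring is present.
(C) contains a phenyl ring, which satisfies every atom and bond constraint.
(D) has a methyl group (-CH3) but no six-membered all-carbon aromatic ring is present.
So the answer is (C).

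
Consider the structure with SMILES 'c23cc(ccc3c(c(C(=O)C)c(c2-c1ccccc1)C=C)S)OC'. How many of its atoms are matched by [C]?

5

The query [C] means: uppercase C matches aliphatic (non-aromatic) carbon only.
Check the 24 heavy atoms by environment: 16× c (aromatic) → no; 1× S → no; 5× C → match; 2× O → no.
That gives 5 matching atoms.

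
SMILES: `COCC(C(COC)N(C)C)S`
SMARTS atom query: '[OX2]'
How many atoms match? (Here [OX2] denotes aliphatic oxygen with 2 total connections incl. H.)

The query [OX2] means: aliphatic oxygen with two total connections — ether, hydroxyl, or ester single-bond O.
Check the 12 heavy atoms by environment: 8× C (X4) → no; 2× O (X2) → match; 1× N (X3) → no; 1× S (X2) → no.
That gives 2 matching atoms.

2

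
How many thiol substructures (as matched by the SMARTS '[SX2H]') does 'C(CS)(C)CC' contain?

1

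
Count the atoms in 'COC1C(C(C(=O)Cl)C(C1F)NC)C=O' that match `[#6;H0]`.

The query [#6;H0] means: any carbon with no attached hydrogen.
Check the 15 heavy atoms by environment: 6× C (H1) → no; 3× O (H0) → no; 1× N (H1) → no; 2× C (H3) → no; 1× C (H0) → match; 1× Cl (H0) → no; 1× F (H0) → no.
That gives 1 matching atom.

1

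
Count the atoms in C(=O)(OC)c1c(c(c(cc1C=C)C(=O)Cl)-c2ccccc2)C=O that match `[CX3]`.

Check the 23 heavy atoms by environment: 12× c (aromatic, X3) → no; 5× C (X3) → match; 3× O (X1) → no; 1× O (X2) → no; 1× C (X4) → no; 1× Cl (X1) → no.
That gives 5 matching atoms.

5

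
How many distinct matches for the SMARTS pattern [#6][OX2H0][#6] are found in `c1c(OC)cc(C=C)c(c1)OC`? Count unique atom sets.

2

[#6][OX2H0][#6] is the SMARTS for an ether: an aliphatic oxygen bridging two carbons with no H on the oxygen.
The molecule carries 2 separate instances of a methoxy ether (-OCH3) meeting every constraint; each maps to a distinct set of atoms, giving 2 matches.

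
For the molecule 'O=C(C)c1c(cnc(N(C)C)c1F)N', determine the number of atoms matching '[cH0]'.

4

Check the 14 heavy atoms by environment: 1× n (aromatic, H0) → no; 1× c (aromatic, H1) → no; 4× c (aromatic, H0) → match; 1× F (H0) → no; 1× N (H2) → no; 1× N (H0) → no; 3× C (H3) → no; 1× C (H0) → no; 1× O (H0) → no.
That gives 4 matching atoms.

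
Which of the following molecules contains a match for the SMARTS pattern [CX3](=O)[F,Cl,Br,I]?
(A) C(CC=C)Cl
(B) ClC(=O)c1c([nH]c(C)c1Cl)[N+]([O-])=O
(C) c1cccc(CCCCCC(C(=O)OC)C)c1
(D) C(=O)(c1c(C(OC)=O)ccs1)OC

B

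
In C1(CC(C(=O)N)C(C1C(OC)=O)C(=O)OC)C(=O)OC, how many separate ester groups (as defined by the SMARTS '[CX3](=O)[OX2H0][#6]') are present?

3

[CX3](=O)[OX2H0][#6] is the SMARTS for an ester: a carbonyl carbon bonded to an oxygen that is itself bonded to carbon (no H on that O).
The molecule carries 3 separate instances of a methyl-ester group (-C(=O)OCH3) meeting every constraint; each maps to a distinct set of atoms, giving 3 matches.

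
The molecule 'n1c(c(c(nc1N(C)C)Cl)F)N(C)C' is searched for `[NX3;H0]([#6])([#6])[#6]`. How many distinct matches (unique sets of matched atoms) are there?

2

[NX3;H0]([#6])([#6])[#6] is the SMARTS for a tertiary amine: a trivalent nitrogen with no H, bonded to three carbons.
The molecule carries 2 separate instances of a dimethylamino group (-N(CH3)2) meeting every constraint; each maps to a distinct set of atoms, giving 2 matches.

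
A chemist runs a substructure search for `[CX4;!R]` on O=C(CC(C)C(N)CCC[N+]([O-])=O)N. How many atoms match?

7

The query [CX4;!R] means: aliphatic carbon with four total connections, not in a ring.
Check the 14 heavy atoms by environment: 7× C (X4, acyclic) → match; 1× N (charge +1, X3, acyclic) → no; 1× O (charge -1, X1, acyclic) → no; 2× O (X1, acyclic) → no; 2× N (X3, acyclic) → no; 1× C (X3, acyclic) → no.
That gives 7 matching atoms.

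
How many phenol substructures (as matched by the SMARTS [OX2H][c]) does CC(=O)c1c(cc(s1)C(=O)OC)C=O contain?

[OX2H][c] is the SMARTS for a phenol: a hydroxyl oxygen attached to an aromatic carbon.
No fragment in the molecule satisfies every constraint, giving 0 matches.

0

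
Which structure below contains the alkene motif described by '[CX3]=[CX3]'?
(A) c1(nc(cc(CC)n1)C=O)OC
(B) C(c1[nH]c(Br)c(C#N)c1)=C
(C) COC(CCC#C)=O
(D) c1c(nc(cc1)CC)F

B

[CX3]=[CX3] describes a non-aromatic C=C double bond between two sp2 carbons (an alkene).
(A) has an ethyl group (-CH2CH3) but its C-C bond is a single bond between CX4 carbons, not CX3=CX3.
(B) contains a vinyl group (-CH=CH2), which satisfies every atom and bond constraint.
(C) has an ethynyl group (-C#CH) but the C-C bond is a triple bond, not a double bond.
(D) has an ethyl group (-CH2CH3) but its C-C bond is a single bond between CX4 carbons, not CX3=CX3.
So the answer is (B).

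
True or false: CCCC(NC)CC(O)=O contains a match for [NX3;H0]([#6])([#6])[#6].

False

The pattern [NX3;H0]([#6])([#6])[#6] describes a trivalent nitrogen with no H, bonded to three carbons — a tertiary amine.
The closest candidate here is an N-methylamino group (-NHCH3), but the nitrogen still has one H (H1), not H0. No other fragment satisfies the full query, so there is no match.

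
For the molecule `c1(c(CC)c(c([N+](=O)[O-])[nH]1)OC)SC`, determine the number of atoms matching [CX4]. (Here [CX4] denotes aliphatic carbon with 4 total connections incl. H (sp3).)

4

The query [CX4] means: C with X4: aliphatic carbon with exactly 4 total connections (bonds + H).
Check the 14 heavy atoms by environment: 1× n (aromatic, X3) → no; 4× c (aromatic, X3) → no; 1× O (X2) → no; 4× C (X4) → match; 1× S (X2) → no; 1× N (charge +1, X3) → no; 1× O (charge -1, X1) → no; 1× O (X1) → no.
That gives 4 matching atoms.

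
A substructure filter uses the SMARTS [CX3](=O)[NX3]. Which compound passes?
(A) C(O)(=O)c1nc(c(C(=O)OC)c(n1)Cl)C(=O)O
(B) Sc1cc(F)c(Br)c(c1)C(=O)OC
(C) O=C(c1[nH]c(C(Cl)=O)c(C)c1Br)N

[CX3](=O)[NX3] describes a carbonyl carbon bonded to a trivalent nitrogen (an amide).
(A) has a methyl-ester group (-C(=O)OCH3) but the carbonyl is bonded to O, not to an NX3 nitrogen.
(B) has a methyl-ester group (-C(=O)OCH3) but the carbonyl is bonded to O, not to an NX3 nitrogen.
(C) contains a primary amide (-C(=O)NH2), which satisfies every atom and bond constraint.
So the answer is (C).

C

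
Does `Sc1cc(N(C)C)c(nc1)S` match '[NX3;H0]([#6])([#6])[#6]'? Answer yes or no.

Yes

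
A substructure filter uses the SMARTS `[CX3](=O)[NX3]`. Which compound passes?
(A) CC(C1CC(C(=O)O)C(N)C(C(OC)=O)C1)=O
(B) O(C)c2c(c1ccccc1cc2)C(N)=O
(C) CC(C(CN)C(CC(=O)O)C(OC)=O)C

[CX3](=O)[NX3] describes a carbonyl carbon bonded to a trivalent nitrogen (an amide).
(A) has a methyl-ester group (-C(=O)OCH3) but the carbonyl is bonded to O, not to an NX3 nitrogen.
(B) contains a primary amide (-C(=O)NH2), which satisfies every atom and bond constraint.
(C) has a carboxylic acid group (-C(=O)OH) but the carbonyl is bonded to O, not to an NX3 nitrogen.
So the answer is (B).

B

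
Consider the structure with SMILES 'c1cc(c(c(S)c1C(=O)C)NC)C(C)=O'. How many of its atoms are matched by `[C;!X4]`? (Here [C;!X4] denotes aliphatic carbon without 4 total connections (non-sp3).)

2

The query [C;!X4] means: aliphatic carbon that does not have four total connections.
Check the 15 heavy atoms by environment: 6× c (aromatic, X3) → no; 2× C (X3) → match; 2× O (X1) → no; 3× C (X4) → no; 1× S (X2) → no; 1× N (X3) → no.
That gives 2 matching atoms.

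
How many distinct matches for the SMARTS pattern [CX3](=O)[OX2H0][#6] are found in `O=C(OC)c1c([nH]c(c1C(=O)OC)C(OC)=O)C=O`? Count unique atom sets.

3

[CX3](=O)[OX2H0][#6] is the SMARTS for an ester: a carbonyl carbon bonded to an oxygen that is itself bonded to carbon (no H on that O).
The molecule carries 3 separate instances of a methyl-ester group (-C(=O)OCH3) meeting every constraint; each maps to a distinct set of atoms, giving 3 matches.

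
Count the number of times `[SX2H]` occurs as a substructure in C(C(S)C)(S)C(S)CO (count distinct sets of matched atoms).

3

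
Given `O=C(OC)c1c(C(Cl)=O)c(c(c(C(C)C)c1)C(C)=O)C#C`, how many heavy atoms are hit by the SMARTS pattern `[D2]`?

3

The query [D2] means: atom with exactly two heavy-atom neighbours.
Check the 21 heavy atoms by environment: 5× c (aromatic, D3) → no; 1× c (aromatic, D2) → match; 4× C (D3) → no; 3× O (D1) → no; 5× C (D1) → no; 1× Cl (D1) → no; 1× C (D2) → match; 1× O (D2) → match.
Summing the matching environments: 1 + 1 + 1 = 3 matching atoms.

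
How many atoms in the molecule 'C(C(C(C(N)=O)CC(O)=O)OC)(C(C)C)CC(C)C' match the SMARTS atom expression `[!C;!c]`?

5

The query [!C;!c] means: neither aliphatic nor aromatic carbon — same as [!#6].
Check the 19 heavy atoms by environment: 14× C → no; 4× O → match; 1× N → match.
Summing the matching environments: 4 + 1 = 5 matching atoms.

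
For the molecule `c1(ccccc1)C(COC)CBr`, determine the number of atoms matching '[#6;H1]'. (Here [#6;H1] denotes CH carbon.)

Check the 12 heavy atoms by environment: 2× C (H2) → no; 1× C (H1) → match; 1× Br (H0) → no; 1× O (H0) → no; 1× C (H3) → no; 1× c (aromatic, H0) → no; 5× c (aromatic, H1) → match.
Summing the matching environments: 1 + 5 = 6 matching atoms.

6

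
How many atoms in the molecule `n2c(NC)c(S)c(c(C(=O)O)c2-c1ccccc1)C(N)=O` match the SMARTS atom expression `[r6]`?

The query [r6] means: r6 matches atoms in a six-membered ring.
Check the 21 heavy atoms by environment: 1× n (aromatic, in 6-ring) → match; 11× c (aromatic, in 6-ring) → match; 3× C (acyclic) → no; 3× O (acyclic) → no; 2× N (acyclic) → no; 1× S (acyclic) → no.
Summing the matching environments: 1 + 11 = 12 matching atoms.

12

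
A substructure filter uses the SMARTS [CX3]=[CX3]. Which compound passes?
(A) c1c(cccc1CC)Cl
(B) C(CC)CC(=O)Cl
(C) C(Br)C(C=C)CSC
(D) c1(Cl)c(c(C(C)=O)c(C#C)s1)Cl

C

[CX3]=[CX3] describes a non-aromatic C=C double bond between two sp2 carbons (an alkene).
(A) has an ethyl group (-CH2CH3) but its C-C bond is a single bond between CX4 carbons, not CX3=CX3.
(B) has an ethyl group (-CH2CH3) but its C-C bond is a single bond between CX4 carbons, not CX3=CX3.
(C) contains a vinyl group (-CH=CH2), which satisfies every atom and bond constraint.
(D) has an ethynyl group (-C#CH) but the C-C bond is a triple bond, not a double bond.
So the answer is (C).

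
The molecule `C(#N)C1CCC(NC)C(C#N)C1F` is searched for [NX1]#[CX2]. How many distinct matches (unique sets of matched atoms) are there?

[NX1]#[CX2] is the SMARTS for a nitrile: a nitrogen triple-bonded to a two-connected carbon.
The molecule carries 2 separate instances of a nitrile (-C#N) meeting every constraint; each maps to a distinct set of atoms, giving 2 matches.

2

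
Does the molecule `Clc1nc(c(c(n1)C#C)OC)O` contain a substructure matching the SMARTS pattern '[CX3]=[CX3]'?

The pattern [CX3]=[CX3] describes a non-aromatic C=C double bond between two sp2 carbons — an alkene.
The closest candidate here is an ethynyl group (-C#CH), but the C-C bond is a triple bond, not a double bond. No other fragment satisfies the full query, so there is no match.

No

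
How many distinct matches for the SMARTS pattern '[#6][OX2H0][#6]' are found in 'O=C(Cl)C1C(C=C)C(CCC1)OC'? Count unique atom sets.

1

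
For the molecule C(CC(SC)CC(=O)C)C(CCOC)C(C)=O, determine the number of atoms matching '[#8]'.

The query [#8] means: #8 matches any oxygen atom.
Check the 17 heavy atoms by environment: 13× C → no; 3× O → match; 1× S → no.
That gives 3 matching atoms.

3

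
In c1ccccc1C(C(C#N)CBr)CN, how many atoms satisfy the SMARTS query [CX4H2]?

2

The query [CX4H2] means: sp3 carbon (X4) with exactly two hydrogens.
Check the 14 heavy atoms by environment: 2× C (H2, X4) → match; 2× C (H1, X4) → no; 1× c (aromatic, H0, X3) → no; 5× c (aromatic, H1, X3) → no; 1× C (H0, X2) → no; 1× N (H0, X1) → no; 1× Br (H0, X1) → no; 1× N (H2, X3) → no.
That gives 2 matching atoms.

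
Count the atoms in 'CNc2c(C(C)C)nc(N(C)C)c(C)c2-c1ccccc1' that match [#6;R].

11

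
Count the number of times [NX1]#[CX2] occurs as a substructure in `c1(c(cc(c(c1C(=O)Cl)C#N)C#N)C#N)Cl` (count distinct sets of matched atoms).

[NX1]#[CX2] is the SMARTS for a nitrile: a nitrogen triple-bonded to a two-connected carbon.
The molecule carries 3 separate instances of a nitrile (-C#N) meeting every constraint; each maps to a distinct set of atoms, giving 3 matches.

3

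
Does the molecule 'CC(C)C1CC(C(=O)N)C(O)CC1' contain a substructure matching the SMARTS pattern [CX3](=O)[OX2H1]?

No

The pattern [CX3](=O)[OX2H1] describes an sp2 carbon double-bonded to O and single-bonded to an -OH oxygen — a carboxylic acid.
The closest candidate here is a primary amide (-C(=O)NH2), but the carbonyl is bonded to N, not to an -OH oxygen. No other fragment satisfies the full query, so there is no match.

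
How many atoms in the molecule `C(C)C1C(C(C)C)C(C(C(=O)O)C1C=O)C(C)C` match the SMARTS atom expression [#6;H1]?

8

The query [#6;H1] means: any carbon bearing exactly one hydrogen.
Check the 18 heavy atoms by environment: 8× C (H1) → match; 1× C (H2) → no; 5× C (H3) → no; 2× O (H0) → no; 1× C (H0) → no; 1× O (H1) → no.
That gives 8 matching atoms.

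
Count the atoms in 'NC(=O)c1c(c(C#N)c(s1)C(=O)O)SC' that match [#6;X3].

Check the 15 heavy atoms by environment: 1× s (aromatic, X2) → no; 4× c (aromatic, X3) → match; 1× S (X2) → no; 1× C (X4) → no; 1× C (X2) → no; 1× N (X1) → no; 2× C (X3) → match; 2× O (X1) → no; 1× O (X2) → no; 1× N (X3) → no.
Summing the matching environments: 4 + 2 = 6 matching atoms.

6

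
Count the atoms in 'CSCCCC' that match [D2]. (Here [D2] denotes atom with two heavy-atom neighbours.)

4

The query [D2] means: atom with exactly two heavy-atom neighbours.
Check the 6 heavy atoms by environment: 3× C (D2) → match; 2× C (D1) → no; 1× S (D2) → match.
Summing the matching environments: 3 + 1 = 4 matching atoms.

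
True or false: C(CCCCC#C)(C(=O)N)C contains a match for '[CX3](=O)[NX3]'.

True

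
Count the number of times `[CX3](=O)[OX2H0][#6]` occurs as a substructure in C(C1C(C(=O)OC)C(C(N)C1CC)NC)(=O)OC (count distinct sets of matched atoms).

2

[CX3](=O)[OX2H0][#6] is the SMARTS for an ester: a carbonyl carbon bonded to an oxygen that is itself bonded to carbon (no H on that O).
The molecule carries 2 separate instances of a methyl-ester group (-C(=O)OCH3) meeting every constraint; each maps to a distinct set of atoms, giving 2 matches.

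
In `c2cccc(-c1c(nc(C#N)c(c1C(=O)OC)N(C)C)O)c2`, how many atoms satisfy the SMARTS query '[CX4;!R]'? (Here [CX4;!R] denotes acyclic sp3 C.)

The query [CX4;!R] means: aliphatic carbon with four total connections, not in a ring.
Check the 22 heavy atoms by environment: 1× n (aromatic, X2, in 6-ring) → no; 11× c (aromatic, X3, in 6-ring) → no; 1× C (X3, acyclic) → no; 1× O (X1, acyclic) → no; 2× O (X2, acyclic) → no; 3× C (X4, acyclic) → match; 1× C (X2, acyclic) → no; 1× N (X1, acyclic) → no; 1× N (X3, acyclic) → no.
That gives 3 matching atoms.

3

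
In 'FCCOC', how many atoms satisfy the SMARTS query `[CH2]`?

The query [CH2] means: aliphatic carbon with exactly two hydrogens.
Check the 5 heavy atoms by environment: 2× C (H2) → match; 1× O (H0) → no; 1× C (H3) → no; 1× F (H0) → no.
That gives 2 matching atoms.

2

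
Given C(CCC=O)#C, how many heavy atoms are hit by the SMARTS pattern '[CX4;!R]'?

2

The query [CX4;!R] means: aliphatic carbon with four total connections, not in a ring.
Check the 6 heavy atoms by environment: 2× C (X4, acyclic) → match; 1× C (X3, acyclic) → no; 1× O (X1, acyclic) → no; 2× C (X2, acyclic) → no.
That gives 2 matching atoms.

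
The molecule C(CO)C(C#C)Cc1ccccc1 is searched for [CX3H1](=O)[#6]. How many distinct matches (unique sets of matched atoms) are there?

0

[CX3H1](=O)[#6] is the SMARTS for an aldehyde: an sp2 carbon with one H, double-bonded to O and single-bonded to carbon.
No fragment in the molecule satisfies every constraint, giving 0 matches.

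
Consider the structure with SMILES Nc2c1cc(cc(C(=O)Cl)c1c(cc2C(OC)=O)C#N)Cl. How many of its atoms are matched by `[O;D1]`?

2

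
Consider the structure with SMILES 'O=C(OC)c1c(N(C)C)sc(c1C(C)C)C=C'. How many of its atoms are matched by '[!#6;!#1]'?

4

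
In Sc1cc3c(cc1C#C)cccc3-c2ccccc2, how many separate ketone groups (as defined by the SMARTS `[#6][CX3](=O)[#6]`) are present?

[#6][CX3](=O)[#6] is the SMARTS for a ketone: a carbonyl carbon (no H) flanked by two carbons.
No fragment in the molecule satisfies every constraint, giving 0 matches.

0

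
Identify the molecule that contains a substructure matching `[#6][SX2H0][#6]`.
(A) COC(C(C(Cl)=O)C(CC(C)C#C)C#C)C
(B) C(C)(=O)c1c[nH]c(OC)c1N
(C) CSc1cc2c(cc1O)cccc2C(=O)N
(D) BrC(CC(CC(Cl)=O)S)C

C

[#6][SX2H0][#6] describes an aliphatic sulfur bridging two carbons with no H on the sulfur (a thioether).
(A) has a methoxy ether (-OCH3) but the bridging atom is O, not S.
(B) has a methoxy ether (-OCH3) but the bridging atom is O, not S.
(C) contains a methylthio ether (-SCH3), which satisfies every atom and bond constraint.
(D) has a thiol (-SH) but the sulfur has H1, not H0 bridging two carbons.
So the answer is (C).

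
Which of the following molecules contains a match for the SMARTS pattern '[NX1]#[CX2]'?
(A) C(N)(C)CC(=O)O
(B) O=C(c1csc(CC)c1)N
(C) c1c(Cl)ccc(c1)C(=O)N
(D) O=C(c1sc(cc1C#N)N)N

[NX1]#[CX2] describes a nitrogen triple-bonded to a two-connected carbon (a nitrile).
(A) has a primary amino group (-NH2) but the nitrogen is NX3 (three connections), not NX1 triple-bonded.
(B) has a primary amide (-C(=O)NH2) but the nitrogen is NX3, not NX1.
(C) has a primary amide (-C(=O)NH2) but the nitrogen is NX3, not NX1.
(D) contains a nitrile (-C#N), which satisfies every atom and bond constraint.
So the answer is (D).

D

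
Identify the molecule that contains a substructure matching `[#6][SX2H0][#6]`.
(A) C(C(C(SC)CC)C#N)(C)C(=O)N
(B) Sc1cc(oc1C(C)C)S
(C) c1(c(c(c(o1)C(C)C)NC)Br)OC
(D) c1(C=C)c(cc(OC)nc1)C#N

[#6][SX2H0][#6] describes an aliphatic sulfur bridging two carbons with no H on the sulfur (a thioether).
(A) contains a methylthio ether (-SCH3), which satisfies every atom and bond constraint.
(B) has a thiol (-SH) but the sulfur has H1, not H0 bridging two carbons.
(C) has a methoxy ether (-OCH3) but the bridging atom is O, not S.
(D) has a methoxy ether (-OCH3) but the bridging atom is O, not S.
So the answer is (A).

A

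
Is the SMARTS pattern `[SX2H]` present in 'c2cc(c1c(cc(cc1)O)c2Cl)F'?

No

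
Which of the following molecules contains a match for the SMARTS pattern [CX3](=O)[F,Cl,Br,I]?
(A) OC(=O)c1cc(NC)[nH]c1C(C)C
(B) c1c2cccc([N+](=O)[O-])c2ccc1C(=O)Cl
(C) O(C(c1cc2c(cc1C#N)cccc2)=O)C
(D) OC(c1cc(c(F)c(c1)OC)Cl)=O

[CX3](=O)[F,Cl,Br,I] describes a carbonyl carbon bonded to a halogen (an acyl halide).
(A) has a carboxylic acid group (-C(=O)OH) but the carbonyl is bonded to -OH, not to a halogen.
(B) contains an acyl chloride (-C(=O)Cl), which satisfies every atom and bond constraint.
(C) has a methyl-ester group (-C(=O)OCH3) but the carbonyl is bonded to -O-C, not to a halogen.
(D) has a chloro substituent but the Cl is not on a carbonyl carbon.
So the answer is (B).

B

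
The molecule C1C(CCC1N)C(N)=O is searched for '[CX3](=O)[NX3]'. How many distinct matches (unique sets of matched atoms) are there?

1

[CX3](=O)[NX3] is the SMARTS for an amide: a carbonyl carbon bonded to a trivalent nitrogen.
Exactly one fragment in the molecule meets all constraints, giving 1 match.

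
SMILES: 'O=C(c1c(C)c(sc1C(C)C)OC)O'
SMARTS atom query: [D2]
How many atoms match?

2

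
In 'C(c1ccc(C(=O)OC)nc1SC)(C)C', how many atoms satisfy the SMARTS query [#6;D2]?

2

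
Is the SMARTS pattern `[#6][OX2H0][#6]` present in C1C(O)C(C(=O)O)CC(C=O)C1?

No

The pattern [#6][OX2H0][#6] describes an aliphatic oxygen bridging two carbons with no H on the oxygen — an ether.
The closest candidate here is a carboxylic acid group (-C(=O)OH), but the -OH oxygen has H1; the =O is OX1, not OX2. No other fragment satisfies the full query, so there is no match.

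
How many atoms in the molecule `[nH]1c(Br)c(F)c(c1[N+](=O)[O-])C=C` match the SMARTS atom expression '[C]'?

2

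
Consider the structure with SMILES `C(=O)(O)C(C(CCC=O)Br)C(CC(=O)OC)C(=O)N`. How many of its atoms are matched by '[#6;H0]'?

The query [#6;H0] means: any carbon with no attached hydrogen.
Check the 19 heavy atoms by environment: 3× C (H2) → no; 4× C (H1) → no; 1× Br (H0) → no; 3× C (H0) → match; 5× O (H0) → no; 1× N (H2) → no; 1× O (H1) → no; 1× C (H3) → no.
That gives 3 matching atoms.

3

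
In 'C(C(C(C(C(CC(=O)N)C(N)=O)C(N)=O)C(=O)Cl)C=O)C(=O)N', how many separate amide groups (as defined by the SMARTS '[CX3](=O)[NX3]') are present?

[CX3](=O)[NX3] is the SMARTS for an amide: a carbonyl carbon bonded to a trivalent nitrogen.
The molecule carries 4 separate instances of a primary amide (-C(=O)NH2) meeting every constraint; each maps to a distinct set of atoms, giving 4 matches.

4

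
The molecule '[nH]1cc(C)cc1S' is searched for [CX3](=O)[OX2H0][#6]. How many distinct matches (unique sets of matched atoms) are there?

[CX3](=O)[OX2H0][#6] is the SMARTS for an ester: a carbonyl carbon bonded to an oxygen that is itself bonded to carbon (no H on that O).
No fragment in the molecule satisfies every constraint, giving 0 matches.

0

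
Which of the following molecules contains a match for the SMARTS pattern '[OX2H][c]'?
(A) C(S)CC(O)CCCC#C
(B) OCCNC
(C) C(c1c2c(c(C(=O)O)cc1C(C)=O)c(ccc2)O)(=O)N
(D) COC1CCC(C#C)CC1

[OX2H][c] describes a hydroxyl oxygen attached to an aromatic carbon (a phenol).
(A) has a hydroxyl group (-OH) but the -OH is on an aliphatic carbon, not an aromatic c.
(B) has a hydroxyl group (-OH) but the -OH is on an aliphatic carbon, not an aromatic c.
(C) contains a hydroxyl group (-OH), which satisfies every atom and bond constraint.
(D) has a methoxy ether (-OCH3) but the oxygen has H0, not H1.
So the answer is (C).

C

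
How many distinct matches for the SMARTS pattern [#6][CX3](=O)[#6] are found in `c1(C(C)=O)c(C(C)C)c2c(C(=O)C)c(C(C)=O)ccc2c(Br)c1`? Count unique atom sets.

3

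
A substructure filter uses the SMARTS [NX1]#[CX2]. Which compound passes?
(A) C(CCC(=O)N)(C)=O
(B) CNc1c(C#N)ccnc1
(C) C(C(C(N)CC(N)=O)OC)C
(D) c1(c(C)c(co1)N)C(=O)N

B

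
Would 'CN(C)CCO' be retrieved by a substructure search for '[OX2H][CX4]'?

The pattern [OX2H][CX4] describes a hydroxyl oxygen bound to an sp3 (X4) carbon — an aliphatic alcohol.
The molecule carries a hydroxyl group (-OH), whose atoms satisfy every constraint of the query, so the pattern matches.

Yes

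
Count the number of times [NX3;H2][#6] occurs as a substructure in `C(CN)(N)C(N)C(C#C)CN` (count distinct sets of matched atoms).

[NX3;H2][#6] is the SMARTS for a primary amine: a trivalent nitrogen with two H attached to carbon.
The molecule carries 4 separate instances of a primary amino group (-NH2) meeting every constraint; each maps to a distinct set of atoms, giving 4 matches.

4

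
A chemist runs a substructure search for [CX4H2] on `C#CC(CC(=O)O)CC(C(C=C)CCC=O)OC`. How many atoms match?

4

The query [CX4H2] means: sp3 carbon (X4) with exactly two hydrogens.
Check the 18 heavy atoms by environment: 4× C (H2, X4) → match; 3× C (H1, X4) → no; 2× C (H1, X3) → no; 2× O (H0, X1) → no; 1× O (H0, X2) → no; 1× C (H3, X4) → no; 1× C (H2, X3) → no; 1× C (H0, X3) → no; 1× O (H1, X2) → no; 1× C (H0, X2) → no; 1× C (H1, X2) → no.
That gives 4 matching atoms.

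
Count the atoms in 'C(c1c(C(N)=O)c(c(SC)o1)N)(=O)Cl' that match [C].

3

The query [C] means: uppercase C matches aliphatic (non-aromatic) carbon only.
Check the 14 heavy atoms by environment: 1× o (aromatic) → no; 4× c (aromatic) → no; 3× C → match; 2× O → no; 2× N → no; 1× S → no; 1× Cl → no.
That gives 3 matching atoms.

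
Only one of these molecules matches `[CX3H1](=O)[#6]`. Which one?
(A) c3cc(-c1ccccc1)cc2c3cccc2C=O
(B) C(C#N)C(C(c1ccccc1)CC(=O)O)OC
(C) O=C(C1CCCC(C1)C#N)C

[CX3H1](=O)[#6] describes an sp2 carbon with one H, double-bonded to O and single-bonded to carbon (an aldehyde).
(A) contains an aldehyde (-CHO), which satisfies every atom and bond constraint.
(B) has a carboxylic acid group (-C(=O)OH) but the carbonyl carbon has H0 and is bonded to O, not H1.
(C) has an acetyl/ketone group (-C(=O)CH3) but the carbonyl carbon has H0 (two carbon neighbours), not H1.
So the answer is (A).

A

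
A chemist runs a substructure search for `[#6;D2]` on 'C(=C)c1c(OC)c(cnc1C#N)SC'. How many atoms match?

3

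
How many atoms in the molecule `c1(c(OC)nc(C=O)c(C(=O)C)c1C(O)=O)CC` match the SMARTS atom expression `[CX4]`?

The query [CX4] means: C with X4: aliphatic carbon with exactly 4 total connections (bonds + H).
Check the 18 heavy atoms by environment: 1× n (aromatic, X2) → no; 5× c (aromatic, X3) → no; 4× C (X4) → match; 3× C (X3) → no; 3× O (X1) → no; 2× O (X2) → no.
That gives 4 matching atoms.

4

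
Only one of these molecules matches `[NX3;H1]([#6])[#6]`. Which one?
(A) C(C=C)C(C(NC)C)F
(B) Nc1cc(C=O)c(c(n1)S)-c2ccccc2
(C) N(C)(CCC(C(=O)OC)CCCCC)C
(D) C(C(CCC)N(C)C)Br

A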